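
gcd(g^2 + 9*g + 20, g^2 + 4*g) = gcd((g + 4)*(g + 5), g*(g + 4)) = g + 4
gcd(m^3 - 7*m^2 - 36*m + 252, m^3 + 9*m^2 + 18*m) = m + 6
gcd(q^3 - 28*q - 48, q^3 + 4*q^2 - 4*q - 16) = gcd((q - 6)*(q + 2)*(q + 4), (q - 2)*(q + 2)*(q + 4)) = q^2 + 6*q + 8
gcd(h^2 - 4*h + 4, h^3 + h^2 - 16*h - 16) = 1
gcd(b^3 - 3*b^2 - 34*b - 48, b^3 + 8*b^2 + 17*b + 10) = b + 2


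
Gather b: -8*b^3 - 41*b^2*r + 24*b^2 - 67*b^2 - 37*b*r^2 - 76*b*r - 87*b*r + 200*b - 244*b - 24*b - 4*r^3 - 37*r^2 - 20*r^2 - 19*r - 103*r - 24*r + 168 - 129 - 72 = -8*b^3 + b^2*(-41*r - 43) + b*(-37*r^2 - 163*r - 68) - 4*r^3 - 57*r^2 - 146*r - 33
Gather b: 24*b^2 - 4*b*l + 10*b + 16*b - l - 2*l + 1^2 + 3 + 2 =24*b^2 + b*(26 - 4*l) - 3*l + 6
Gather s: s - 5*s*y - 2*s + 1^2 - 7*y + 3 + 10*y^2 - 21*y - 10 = s*(-5*y - 1) + 10*y^2 - 28*y - 6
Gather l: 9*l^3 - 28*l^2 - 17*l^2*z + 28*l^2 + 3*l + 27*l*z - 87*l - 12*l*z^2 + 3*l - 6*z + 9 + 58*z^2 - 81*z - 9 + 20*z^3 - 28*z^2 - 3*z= 9*l^3 - 17*l^2*z + l*(-12*z^2 + 27*z - 81) + 20*z^3 + 30*z^2 - 90*z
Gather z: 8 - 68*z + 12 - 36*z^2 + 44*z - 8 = -36*z^2 - 24*z + 12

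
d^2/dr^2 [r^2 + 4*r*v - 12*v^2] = 2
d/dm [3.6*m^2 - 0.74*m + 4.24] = 7.2*m - 0.74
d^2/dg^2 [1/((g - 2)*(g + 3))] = 2*((g - 2)^2 + (g - 2)*(g + 3) + (g + 3)^2)/((g - 2)^3*(g + 3)^3)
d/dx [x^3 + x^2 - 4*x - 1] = 3*x^2 + 2*x - 4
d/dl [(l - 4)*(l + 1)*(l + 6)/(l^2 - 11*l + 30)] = (l^4 - 22*l^3 + 79*l^2 + 228*l - 924)/(l^4 - 22*l^3 + 181*l^2 - 660*l + 900)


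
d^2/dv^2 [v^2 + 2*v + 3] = 2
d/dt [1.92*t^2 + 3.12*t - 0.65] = 3.84*t + 3.12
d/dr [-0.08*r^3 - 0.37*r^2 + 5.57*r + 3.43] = -0.24*r^2 - 0.74*r + 5.57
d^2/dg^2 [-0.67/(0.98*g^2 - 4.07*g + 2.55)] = (1.286936*g^2 - 5.344724*g - 0.67*(1.96*g - 4.07)*(3.92*g - 8.14) + 3.34866)/(0.98*g^2 - 4.07*g + 2.55)^3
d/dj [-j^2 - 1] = -2*j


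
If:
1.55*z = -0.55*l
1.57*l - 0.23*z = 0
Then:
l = 0.00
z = 0.00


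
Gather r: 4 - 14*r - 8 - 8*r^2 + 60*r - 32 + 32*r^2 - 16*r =24*r^2 + 30*r - 36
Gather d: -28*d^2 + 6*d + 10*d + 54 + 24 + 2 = -28*d^2 + 16*d + 80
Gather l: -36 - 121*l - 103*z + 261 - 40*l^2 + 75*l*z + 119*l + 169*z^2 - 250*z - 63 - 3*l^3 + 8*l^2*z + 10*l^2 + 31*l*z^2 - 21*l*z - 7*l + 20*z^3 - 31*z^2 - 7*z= -3*l^3 + l^2*(8*z - 30) + l*(31*z^2 + 54*z - 9) + 20*z^3 + 138*z^2 - 360*z + 162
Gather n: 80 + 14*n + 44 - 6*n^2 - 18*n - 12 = -6*n^2 - 4*n + 112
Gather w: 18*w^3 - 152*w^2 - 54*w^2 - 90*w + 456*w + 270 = 18*w^3 - 206*w^2 + 366*w + 270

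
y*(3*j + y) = 3*j*y + y^2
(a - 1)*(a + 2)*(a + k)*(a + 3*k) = a^4 + 4*a^3*k + a^3 + 3*a^2*k^2 + 4*a^2*k - 2*a^2 + 3*a*k^2 - 8*a*k - 6*k^2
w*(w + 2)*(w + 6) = w^3 + 8*w^2 + 12*w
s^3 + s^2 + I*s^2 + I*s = s*(s + 1)*(s + I)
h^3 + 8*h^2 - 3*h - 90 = (h - 3)*(h + 5)*(h + 6)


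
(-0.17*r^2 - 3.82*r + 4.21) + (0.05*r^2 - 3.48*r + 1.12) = -0.12*r^2 - 7.3*r + 5.33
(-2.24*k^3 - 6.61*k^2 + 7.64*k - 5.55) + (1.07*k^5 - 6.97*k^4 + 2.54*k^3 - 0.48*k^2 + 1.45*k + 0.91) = 1.07*k^5 - 6.97*k^4 + 0.3*k^3 - 7.09*k^2 + 9.09*k - 4.64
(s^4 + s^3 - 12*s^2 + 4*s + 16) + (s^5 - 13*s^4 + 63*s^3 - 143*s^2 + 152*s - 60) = s^5 - 12*s^4 + 64*s^3 - 155*s^2 + 156*s - 44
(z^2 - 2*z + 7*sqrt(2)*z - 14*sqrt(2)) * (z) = z^3 - 2*z^2 + 7*sqrt(2)*z^2 - 14*sqrt(2)*z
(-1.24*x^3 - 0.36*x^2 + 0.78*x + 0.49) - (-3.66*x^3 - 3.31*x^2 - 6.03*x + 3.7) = 2.42*x^3 + 2.95*x^2 + 6.81*x - 3.21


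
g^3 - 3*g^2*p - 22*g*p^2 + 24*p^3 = (g - 6*p)*(g - p)*(g + 4*p)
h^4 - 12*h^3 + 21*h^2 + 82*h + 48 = (h - 8)*(h - 6)*(h + 1)^2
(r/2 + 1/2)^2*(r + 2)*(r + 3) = r^4/4 + 7*r^3/4 + 17*r^2/4 + 17*r/4 + 3/2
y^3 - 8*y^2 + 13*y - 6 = (y - 6)*(y - 1)^2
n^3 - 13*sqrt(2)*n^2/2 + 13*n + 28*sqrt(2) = (n - 4*sqrt(2))*(n - 7*sqrt(2)/2)*(n + sqrt(2))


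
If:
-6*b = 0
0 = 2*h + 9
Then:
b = 0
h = -9/2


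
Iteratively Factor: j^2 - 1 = (j + 1)*(j - 1)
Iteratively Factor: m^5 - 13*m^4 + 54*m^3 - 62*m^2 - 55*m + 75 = (m - 1)*(m^4 - 12*m^3 + 42*m^2 - 20*m - 75) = (m - 5)*(m - 1)*(m^3 - 7*m^2 + 7*m + 15) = (m - 5)*(m - 3)*(m - 1)*(m^2 - 4*m - 5) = (m - 5)*(m - 3)*(m - 1)*(m + 1)*(m - 5)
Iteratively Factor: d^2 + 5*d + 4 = (d + 1)*(d + 4)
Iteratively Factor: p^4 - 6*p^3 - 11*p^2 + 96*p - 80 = (p - 4)*(p^3 - 2*p^2 - 19*p + 20) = (p - 5)*(p - 4)*(p^2 + 3*p - 4) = (p - 5)*(p - 4)*(p + 4)*(p - 1)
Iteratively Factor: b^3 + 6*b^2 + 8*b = (b + 4)*(b^2 + 2*b) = b*(b + 4)*(b + 2)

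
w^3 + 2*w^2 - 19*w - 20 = (w - 4)*(w + 1)*(w + 5)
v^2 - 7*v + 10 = (v - 5)*(v - 2)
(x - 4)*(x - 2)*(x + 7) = x^3 + x^2 - 34*x + 56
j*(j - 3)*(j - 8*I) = j^3 - 3*j^2 - 8*I*j^2 + 24*I*j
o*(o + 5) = o^2 + 5*o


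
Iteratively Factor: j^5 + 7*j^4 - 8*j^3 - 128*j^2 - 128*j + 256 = (j + 4)*(j^4 + 3*j^3 - 20*j^2 - 48*j + 64) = (j - 4)*(j + 4)*(j^3 + 7*j^2 + 8*j - 16) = (j - 4)*(j - 1)*(j + 4)*(j^2 + 8*j + 16) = (j - 4)*(j - 1)*(j + 4)^2*(j + 4)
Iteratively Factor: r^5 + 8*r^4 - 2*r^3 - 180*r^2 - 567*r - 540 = (r + 4)*(r^4 + 4*r^3 - 18*r^2 - 108*r - 135) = (r - 5)*(r + 4)*(r^3 + 9*r^2 + 27*r + 27) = (r - 5)*(r + 3)*(r + 4)*(r^2 + 6*r + 9) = (r - 5)*(r + 3)^2*(r + 4)*(r + 3)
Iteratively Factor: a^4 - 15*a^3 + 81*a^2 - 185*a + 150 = (a - 3)*(a^3 - 12*a^2 + 45*a - 50) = (a - 5)*(a - 3)*(a^2 - 7*a + 10) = (a - 5)*(a - 3)*(a - 2)*(a - 5)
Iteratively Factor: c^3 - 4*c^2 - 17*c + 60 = (c - 3)*(c^2 - c - 20) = (c - 3)*(c + 4)*(c - 5)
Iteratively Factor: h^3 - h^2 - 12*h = (h - 4)*(h^2 + 3*h) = h*(h - 4)*(h + 3)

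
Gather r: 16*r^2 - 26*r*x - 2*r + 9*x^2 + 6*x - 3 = 16*r^2 + r*(-26*x - 2) + 9*x^2 + 6*x - 3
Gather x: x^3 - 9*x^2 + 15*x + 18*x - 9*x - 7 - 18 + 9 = x^3 - 9*x^2 + 24*x - 16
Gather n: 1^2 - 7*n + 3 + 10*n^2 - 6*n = 10*n^2 - 13*n + 4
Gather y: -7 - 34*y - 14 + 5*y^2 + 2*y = 5*y^2 - 32*y - 21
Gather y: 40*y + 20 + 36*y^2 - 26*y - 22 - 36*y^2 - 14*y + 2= 0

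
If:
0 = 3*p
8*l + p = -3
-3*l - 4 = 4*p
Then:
No Solution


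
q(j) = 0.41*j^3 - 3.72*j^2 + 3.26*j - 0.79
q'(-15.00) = 391.61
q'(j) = 1.23*j^2 - 7.44*j + 3.26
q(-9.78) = -772.02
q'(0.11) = 2.46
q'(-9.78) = 193.67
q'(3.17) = -7.96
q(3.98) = -20.89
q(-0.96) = -7.71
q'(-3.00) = 36.65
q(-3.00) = -55.12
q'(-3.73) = 48.12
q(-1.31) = -12.37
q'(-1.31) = 15.12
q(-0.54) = -3.70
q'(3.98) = -6.87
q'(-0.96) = 11.54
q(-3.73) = -85.98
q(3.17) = -14.78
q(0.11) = -0.48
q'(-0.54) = 7.64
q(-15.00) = -2270.44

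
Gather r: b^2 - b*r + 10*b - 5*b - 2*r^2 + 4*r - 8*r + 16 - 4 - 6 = b^2 + 5*b - 2*r^2 + r*(-b - 4) + 6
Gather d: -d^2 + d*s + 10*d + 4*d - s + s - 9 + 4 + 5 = -d^2 + d*(s + 14)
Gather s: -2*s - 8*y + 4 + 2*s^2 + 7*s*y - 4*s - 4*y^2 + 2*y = 2*s^2 + s*(7*y - 6) - 4*y^2 - 6*y + 4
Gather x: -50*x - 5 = -50*x - 5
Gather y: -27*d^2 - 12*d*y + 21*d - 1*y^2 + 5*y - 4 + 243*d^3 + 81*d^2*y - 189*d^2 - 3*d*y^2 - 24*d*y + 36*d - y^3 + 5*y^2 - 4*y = 243*d^3 - 216*d^2 + 57*d - y^3 + y^2*(4 - 3*d) + y*(81*d^2 - 36*d + 1) - 4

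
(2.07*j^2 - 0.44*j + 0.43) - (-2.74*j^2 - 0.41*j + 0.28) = 4.81*j^2 - 0.03*j + 0.15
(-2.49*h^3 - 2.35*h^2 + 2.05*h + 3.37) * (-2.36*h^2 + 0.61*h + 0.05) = 5.8764*h^5 + 4.0271*h^4 - 6.396*h^3 - 6.8202*h^2 + 2.1582*h + 0.1685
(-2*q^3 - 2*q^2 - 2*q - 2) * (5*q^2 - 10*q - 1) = -10*q^5 + 10*q^4 + 12*q^3 + 12*q^2 + 22*q + 2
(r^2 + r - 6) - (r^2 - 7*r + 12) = 8*r - 18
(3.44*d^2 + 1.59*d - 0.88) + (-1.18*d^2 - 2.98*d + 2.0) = 2.26*d^2 - 1.39*d + 1.12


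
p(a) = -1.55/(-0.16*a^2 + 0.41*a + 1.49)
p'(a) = -1.55*(0.32*a - 0.41)/(-0.16*a^2 + 0.41*a + 1.49)^2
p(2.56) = -1.04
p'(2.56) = -0.29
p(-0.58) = -1.29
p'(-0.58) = 0.64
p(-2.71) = 1.95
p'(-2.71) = 3.12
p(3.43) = -1.53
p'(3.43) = -1.04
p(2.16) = -0.95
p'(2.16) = -0.16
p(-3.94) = 0.59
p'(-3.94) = 0.38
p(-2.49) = 2.96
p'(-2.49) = 6.84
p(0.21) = -0.99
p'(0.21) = 0.22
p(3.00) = -1.21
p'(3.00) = -0.52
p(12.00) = 0.09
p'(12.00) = -0.02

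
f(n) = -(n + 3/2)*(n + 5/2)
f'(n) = -2*n - 4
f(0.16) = -4.42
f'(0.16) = -4.32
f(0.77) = -7.42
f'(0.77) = -5.54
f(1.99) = -15.67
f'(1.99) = -7.98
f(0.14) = -4.33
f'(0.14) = -4.28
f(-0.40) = -2.31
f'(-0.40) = -3.20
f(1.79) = -14.11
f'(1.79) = -7.58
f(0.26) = -4.86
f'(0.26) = -4.52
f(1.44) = -11.58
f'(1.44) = -6.88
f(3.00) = -24.75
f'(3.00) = -10.00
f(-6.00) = -15.75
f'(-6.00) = 8.00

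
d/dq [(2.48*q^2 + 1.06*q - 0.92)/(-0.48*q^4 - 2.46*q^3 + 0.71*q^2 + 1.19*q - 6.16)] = (2.3808*q^5 + 7.6272*q^4 + 3.4488*q^3 - 4.591*q^2 - 29.2472*q - 5.4348)/(0.2304*q^8 + 2.3616*q^7 + 5.37*q^6 - 4.6356*q^5 + 0.5629*q^4 + 31.997*q^3 - 7.3311*q^2 - 14.6608*q + 37.9456)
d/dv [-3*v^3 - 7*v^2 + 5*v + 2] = -9*v^2 - 14*v + 5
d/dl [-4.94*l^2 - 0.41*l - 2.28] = -9.88*l - 0.41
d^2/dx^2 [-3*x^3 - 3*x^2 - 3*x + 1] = -18*x - 6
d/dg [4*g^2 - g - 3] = 8*g - 1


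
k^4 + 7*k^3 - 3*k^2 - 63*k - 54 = (k - 3)*(k + 1)*(k + 3)*(k + 6)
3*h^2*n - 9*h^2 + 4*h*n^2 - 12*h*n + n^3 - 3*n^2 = (h + n)*(3*h + n)*(n - 3)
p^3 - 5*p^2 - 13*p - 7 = (p - 7)*(p + 1)^2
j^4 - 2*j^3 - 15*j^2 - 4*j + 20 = (j - 5)*(j - 1)*(j + 2)^2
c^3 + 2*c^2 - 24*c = c*(c - 4)*(c + 6)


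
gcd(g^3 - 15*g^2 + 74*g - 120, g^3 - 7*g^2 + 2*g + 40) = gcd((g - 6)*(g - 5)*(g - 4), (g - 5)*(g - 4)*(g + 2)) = g^2 - 9*g + 20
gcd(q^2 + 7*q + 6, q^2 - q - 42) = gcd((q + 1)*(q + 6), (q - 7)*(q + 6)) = q + 6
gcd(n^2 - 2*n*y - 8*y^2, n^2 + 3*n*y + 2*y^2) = n + 2*y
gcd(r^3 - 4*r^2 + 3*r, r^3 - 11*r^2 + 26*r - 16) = r - 1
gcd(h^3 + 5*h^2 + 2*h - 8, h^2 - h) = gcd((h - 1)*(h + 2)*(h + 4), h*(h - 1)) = h - 1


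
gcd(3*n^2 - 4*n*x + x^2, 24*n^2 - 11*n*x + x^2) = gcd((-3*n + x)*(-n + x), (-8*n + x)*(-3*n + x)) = -3*n + x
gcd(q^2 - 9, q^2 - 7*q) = 1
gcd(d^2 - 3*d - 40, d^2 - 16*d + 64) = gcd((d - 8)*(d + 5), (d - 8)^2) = d - 8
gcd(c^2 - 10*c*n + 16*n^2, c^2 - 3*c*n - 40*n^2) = c - 8*n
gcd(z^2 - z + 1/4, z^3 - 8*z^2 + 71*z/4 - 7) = z - 1/2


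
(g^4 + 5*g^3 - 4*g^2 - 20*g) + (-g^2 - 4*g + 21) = g^4 + 5*g^3 - 5*g^2 - 24*g + 21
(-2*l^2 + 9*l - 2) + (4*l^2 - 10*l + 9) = 2*l^2 - l + 7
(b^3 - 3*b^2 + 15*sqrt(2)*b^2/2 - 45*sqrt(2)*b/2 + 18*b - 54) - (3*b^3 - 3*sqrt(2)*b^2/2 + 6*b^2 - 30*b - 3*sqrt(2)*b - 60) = -2*b^3 - 9*b^2 + 9*sqrt(2)*b^2 - 39*sqrt(2)*b/2 + 48*b + 6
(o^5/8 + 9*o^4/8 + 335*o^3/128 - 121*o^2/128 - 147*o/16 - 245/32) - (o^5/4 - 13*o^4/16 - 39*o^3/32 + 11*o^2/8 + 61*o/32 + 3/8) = -o^5/8 + 31*o^4/16 + 491*o^3/128 - 297*o^2/128 - 355*o/32 - 257/32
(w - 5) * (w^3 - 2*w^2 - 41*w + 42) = w^4 - 7*w^3 - 31*w^2 + 247*w - 210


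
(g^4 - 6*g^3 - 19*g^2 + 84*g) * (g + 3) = g^5 - 3*g^4 - 37*g^3 + 27*g^2 + 252*g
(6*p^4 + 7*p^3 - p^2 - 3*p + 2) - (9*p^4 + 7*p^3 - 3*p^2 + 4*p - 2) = -3*p^4 + 2*p^2 - 7*p + 4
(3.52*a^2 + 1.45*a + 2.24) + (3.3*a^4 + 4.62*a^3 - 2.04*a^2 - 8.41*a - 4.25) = 3.3*a^4 + 4.62*a^3 + 1.48*a^2 - 6.96*a - 2.01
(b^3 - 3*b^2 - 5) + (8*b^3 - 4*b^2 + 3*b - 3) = 9*b^3 - 7*b^2 + 3*b - 8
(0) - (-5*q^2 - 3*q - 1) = 5*q^2 + 3*q + 1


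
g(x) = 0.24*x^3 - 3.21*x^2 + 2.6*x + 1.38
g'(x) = 0.72*x^2 - 6.42*x + 2.6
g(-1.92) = -17.14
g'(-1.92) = 17.58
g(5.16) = -37.70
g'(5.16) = -11.36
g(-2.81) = -36.60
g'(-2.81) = 26.33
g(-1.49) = -10.41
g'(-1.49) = 13.76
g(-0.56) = -1.12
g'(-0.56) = 6.42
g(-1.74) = -14.13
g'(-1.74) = 15.95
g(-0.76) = -2.56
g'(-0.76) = 7.90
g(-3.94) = -73.37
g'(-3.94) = 39.07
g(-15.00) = -1569.87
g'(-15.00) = 260.90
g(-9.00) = -456.99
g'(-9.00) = 118.70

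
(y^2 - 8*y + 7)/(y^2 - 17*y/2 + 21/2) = 2*(y - 1)/(2*y - 3)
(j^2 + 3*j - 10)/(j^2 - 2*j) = (j + 5)/j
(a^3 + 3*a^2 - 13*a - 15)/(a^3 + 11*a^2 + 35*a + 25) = (a - 3)/(a + 5)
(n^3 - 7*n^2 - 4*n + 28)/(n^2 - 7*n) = n - 4/n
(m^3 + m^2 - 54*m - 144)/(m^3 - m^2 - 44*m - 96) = (m + 6)/(m + 4)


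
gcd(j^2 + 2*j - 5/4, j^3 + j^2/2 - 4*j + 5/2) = j + 5/2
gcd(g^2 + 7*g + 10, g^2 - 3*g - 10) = g + 2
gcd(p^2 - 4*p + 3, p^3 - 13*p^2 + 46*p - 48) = p - 3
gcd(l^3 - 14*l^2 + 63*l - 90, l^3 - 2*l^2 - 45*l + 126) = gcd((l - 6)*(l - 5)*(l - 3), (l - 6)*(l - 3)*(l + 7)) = l^2 - 9*l + 18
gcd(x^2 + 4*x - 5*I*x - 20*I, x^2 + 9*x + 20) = x + 4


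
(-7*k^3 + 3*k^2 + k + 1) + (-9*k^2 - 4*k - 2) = -7*k^3 - 6*k^2 - 3*k - 1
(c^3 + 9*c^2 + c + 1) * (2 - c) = -c^4 - 7*c^3 + 17*c^2 + c + 2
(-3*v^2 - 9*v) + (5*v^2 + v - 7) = 2*v^2 - 8*v - 7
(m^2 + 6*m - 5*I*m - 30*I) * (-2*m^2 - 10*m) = -2*m^4 - 22*m^3 + 10*I*m^3 - 60*m^2 + 110*I*m^2 + 300*I*m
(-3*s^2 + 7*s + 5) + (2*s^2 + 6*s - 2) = -s^2 + 13*s + 3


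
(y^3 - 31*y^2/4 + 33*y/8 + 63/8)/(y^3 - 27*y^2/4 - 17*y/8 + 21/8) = (2*y - 3)/(2*y - 1)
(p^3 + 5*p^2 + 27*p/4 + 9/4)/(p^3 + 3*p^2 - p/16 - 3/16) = 4*(4*p^2 + 8*p + 3)/(16*p^2 - 1)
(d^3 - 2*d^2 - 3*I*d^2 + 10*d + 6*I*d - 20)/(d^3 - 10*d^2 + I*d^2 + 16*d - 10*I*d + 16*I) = (d^2 - 3*I*d + 10)/(d^2 + d*(-8 + I) - 8*I)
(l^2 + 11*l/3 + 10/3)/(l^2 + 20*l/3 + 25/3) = (l + 2)/(l + 5)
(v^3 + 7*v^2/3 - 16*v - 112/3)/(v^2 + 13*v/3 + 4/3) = (3*v^2 - 5*v - 28)/(3*v + 1)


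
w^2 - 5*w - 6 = (w - 6)*(w + 1)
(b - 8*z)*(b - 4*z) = b^2 - 12*b*z + 32*z^2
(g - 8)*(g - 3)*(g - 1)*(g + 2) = g^4 - 10*g^3 + 11*g^2 + 46*g - 48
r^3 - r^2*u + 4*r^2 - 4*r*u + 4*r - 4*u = (r + 2)^2*(r - u)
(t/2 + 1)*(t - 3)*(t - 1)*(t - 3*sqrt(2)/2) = t^4/2 - 3*sqrt(2)*t^3/4 - t^3 - 5*t^2/2 + 3*sqrt(2)*t^2/2 + 3*t + 15*sqrt(2)*t/4 - 9*sqrt(2)/2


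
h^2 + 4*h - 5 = (h - 1)*(h + 5)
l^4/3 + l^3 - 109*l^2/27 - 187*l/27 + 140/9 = (l/3 + 1)*(l - 7/3)*(l - 5/3)*(l + 4)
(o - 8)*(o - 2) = o^2 - 10*o + 16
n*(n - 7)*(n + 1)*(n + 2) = n^4 - 4*n^3 - 19*n^2 - 14*n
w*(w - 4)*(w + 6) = w^3 + 2*w^2 - 24*w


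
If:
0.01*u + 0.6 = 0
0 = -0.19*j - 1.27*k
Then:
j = -6.68421052631579*k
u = -60.00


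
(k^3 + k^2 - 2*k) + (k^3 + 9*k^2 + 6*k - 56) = 2*k^3 + 10*k^2 + 4*k - 56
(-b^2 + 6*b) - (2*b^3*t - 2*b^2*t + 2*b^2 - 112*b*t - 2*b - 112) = -2*b^3*t + 2*b^2*t - 3*b^2 + 112*b*t + 8*b + 112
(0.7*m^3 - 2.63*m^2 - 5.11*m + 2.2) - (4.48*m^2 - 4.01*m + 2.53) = 0.7*m^3 - 7.11*m^2 - 1.1*m - 0.33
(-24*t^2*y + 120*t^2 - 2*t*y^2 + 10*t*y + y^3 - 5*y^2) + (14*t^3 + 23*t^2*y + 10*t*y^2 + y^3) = 14*t^3 - t^2*y + 120*t^2 + 8*t*y^2 + 10*t*y + 2*y^3 - 5*y^2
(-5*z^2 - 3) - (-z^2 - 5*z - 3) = -4*z^2 + 5*z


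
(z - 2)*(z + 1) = z^2 - z - 2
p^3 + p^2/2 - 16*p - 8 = (p - 4)*(p + 1/2)*(p + 4)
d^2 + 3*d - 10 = (d - 2)*(d + 5)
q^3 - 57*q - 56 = (q - 8)*(q + 1)*(q + 7)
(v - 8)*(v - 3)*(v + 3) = v^3 - 8*v^2 - 9*v + 72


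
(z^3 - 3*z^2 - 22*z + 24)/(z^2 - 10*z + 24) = (z^2 + 3*z - 4)/(z - 4)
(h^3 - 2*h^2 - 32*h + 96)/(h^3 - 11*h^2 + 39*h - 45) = (h^3 - 2*h^2 - 32*h + 96)/(h^3 - 11*h^2 + 39*h - 45)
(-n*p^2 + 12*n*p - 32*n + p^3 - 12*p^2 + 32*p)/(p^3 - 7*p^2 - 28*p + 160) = (-n + p)/(p + 5)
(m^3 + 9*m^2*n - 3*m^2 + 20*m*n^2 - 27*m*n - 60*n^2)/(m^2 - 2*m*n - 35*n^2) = (m^2 + 4*m*n - 3*m - 12*n)/(m - 7*n)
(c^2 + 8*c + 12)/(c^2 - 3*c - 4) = (c^2 + 8*c + 12)/(c^2 - 3*c - 4)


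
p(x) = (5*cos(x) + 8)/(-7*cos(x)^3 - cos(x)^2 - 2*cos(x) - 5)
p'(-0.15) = 0.17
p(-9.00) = 2.68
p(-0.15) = -0.88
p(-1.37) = -1.64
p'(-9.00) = 16.70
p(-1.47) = -1.63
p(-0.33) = -0.93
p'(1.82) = 0.17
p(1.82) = -1.52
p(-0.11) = -0.87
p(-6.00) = -0.91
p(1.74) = -1.54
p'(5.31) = 0.94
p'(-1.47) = -0.20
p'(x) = (5*cos(x) + 8)*(-21*sin(x)*cos(x)^2 - 2*sin(x)*cos(x) - 2*sin(x))/(-7*cos(x)^3 - cos(x)^2 - 2*cos(x) - 5)^2 - 5*sin(x)/(-7*cos(x)^3 - cos(x)^2 - 2*cos(x) - 5) = (-70*cos(x)^3 - 173*cos(x)^2 - 16*cos(x) + 9)*sin(x)/(7*cos(x)^3 + cos(x)^2 + 2*cos(x) + 5)^2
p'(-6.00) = -0.32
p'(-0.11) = 0.12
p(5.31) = -1.41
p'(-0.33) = 0.38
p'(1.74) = 0.32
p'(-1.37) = 0.05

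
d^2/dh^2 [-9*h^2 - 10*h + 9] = -18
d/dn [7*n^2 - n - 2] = 14*n - 1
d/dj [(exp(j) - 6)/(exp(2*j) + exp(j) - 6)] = (12 - exp(j))*exp(2*j)/(exp(4*j) + 2*exp(3*j) - 11*exp(2*j) - 12*exp(j) + 36)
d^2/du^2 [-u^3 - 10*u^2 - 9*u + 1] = -6*u - 20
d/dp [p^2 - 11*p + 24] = 2*p - 11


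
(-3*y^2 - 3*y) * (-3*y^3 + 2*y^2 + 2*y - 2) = 9*y^5 + 3*y^4 - 12*y^3 + 6*y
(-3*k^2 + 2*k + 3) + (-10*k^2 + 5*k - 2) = -13*k^2 + 7*k + 1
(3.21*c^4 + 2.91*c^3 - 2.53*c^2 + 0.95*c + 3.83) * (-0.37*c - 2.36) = -1.1877*c^5 - 8.6523*c^4 - 5.9315*c^3 + 5.6193*c^2 - 3.6591*c - 9.0388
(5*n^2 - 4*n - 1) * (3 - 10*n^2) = -50*n^4 + 40*n^3 + 25*n^2 - 12*n - 3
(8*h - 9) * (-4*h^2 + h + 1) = -32*h^3 + 44*h^2 - h - 9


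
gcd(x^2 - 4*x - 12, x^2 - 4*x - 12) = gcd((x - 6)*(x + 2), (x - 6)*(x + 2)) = x^2 - 4*x - 12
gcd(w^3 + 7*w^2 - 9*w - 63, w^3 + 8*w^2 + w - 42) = w^2 + 10*w + 21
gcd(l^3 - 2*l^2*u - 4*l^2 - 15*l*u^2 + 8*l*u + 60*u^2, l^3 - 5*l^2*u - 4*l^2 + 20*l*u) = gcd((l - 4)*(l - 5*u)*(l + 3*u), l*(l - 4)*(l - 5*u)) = -l^2 + 5*l*u + 4*l - 20*u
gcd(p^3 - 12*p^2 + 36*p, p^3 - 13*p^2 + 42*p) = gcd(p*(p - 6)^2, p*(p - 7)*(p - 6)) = p^2 - 6*p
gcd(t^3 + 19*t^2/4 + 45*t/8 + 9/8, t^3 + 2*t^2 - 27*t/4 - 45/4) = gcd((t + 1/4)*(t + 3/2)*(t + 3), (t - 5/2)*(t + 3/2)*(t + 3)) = t^2 + 9*t/2 + 9/2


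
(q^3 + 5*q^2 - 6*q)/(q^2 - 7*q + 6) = q*(q + 6)/(q - 6)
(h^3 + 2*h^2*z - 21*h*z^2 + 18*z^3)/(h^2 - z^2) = (h^2 + 3*h*z - 18*z^2)/(h + z)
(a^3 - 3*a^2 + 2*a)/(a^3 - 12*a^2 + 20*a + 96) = a*(a^2 - 3*a + 2)/(a^3 - 12*a^2 + 20*a + 96)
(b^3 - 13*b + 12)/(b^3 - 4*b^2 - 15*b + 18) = (b^2 + b - 12)/(b^2 - 3*b - 18)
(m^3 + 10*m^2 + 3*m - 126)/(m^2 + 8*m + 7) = (m^2 + 3*m - 18)/(m + 1)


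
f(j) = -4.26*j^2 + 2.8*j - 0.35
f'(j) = 2.8 - 8.52*j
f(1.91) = -10.54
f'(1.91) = -13.47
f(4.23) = -64.73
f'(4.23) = -33.24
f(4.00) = -57.31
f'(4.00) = -31.28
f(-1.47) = -13.67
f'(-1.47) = 15.32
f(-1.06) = -8.10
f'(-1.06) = 11.83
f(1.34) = -4.25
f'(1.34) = -8.62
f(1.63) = -7.10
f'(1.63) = -11.09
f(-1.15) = -9.20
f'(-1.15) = 12.60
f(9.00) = -320.21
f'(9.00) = -73.88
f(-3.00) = -47.09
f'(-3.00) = 28.36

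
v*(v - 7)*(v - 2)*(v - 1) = v^4 - 10*v^3 + 23*v^2 - 14*v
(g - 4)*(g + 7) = g^2 + 3*g - 28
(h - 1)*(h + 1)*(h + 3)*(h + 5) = h^4 + 8*h^3 + 14*h^2 - 8*h - 15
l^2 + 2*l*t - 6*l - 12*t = (l - 6)*(l + 2*t)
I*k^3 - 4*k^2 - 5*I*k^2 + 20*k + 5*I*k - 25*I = (k - 5)*(k + 5*I)*(I*k + 1)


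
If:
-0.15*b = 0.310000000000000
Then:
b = -2.07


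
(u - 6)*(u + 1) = u^2 - 5*u - 6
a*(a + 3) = a^2 + 3*a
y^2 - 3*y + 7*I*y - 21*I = (y - 3)*(y + 7*I)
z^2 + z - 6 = (z - 2)*(z + 3)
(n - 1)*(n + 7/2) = n^2 + 5*n/2 - 7/2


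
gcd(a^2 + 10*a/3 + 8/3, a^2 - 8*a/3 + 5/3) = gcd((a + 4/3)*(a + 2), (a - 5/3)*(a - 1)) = 1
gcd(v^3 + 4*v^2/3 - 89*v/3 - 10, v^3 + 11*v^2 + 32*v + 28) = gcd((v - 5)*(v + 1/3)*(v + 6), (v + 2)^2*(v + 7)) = 1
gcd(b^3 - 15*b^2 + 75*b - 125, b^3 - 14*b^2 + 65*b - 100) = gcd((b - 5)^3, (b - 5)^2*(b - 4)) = b^2 - 10*b + 25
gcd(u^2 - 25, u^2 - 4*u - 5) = u - 5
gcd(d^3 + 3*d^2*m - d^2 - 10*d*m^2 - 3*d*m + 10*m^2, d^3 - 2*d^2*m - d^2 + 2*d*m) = d^2 - 2*d*m - d + 2*m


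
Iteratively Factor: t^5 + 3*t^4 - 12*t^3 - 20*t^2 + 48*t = (t + 4)*(t^4 - t^3 - 8*t^2 + 12*t) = (t + 3)*(t + 4)*(t^3 - 4*t^2 + 4*t) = (t - 2)*(t + 3)*(t + 4)*(t^2 - 2*t) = (t - 2)^2*(t + 3)*(t + 4)*(t)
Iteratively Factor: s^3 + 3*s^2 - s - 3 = (s - 1)*(s^2 + 4*s + 3) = (s - 1)*(s + 3)*(s + 1)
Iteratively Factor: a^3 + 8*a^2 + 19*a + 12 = (a + 1)*(a^2 + 7*a + 12) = (a + 1)*(a + 4)*(a + 3)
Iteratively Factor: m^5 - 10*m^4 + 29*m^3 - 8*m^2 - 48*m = (m + 1)*(m^4 - 11*m^3 + 40*m^2 - 48*m) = (m - 4)*(m + 1)*(m^3 - 7*m^2 + 12*m) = (m - 4)^2*(m + 1)*(m^2 - 3*m) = (m - 4)^2*(m - 3)*(m + 1)*(m)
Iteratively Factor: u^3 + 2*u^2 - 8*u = (u)*(u^2 + 2*u - 8) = u*(u + 4)*(u - 2)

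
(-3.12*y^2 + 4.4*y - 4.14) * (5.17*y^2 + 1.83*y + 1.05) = -16.1304*y^4 + 17.0384*y^3 - 16.6278*y^2 - 2.9562*y - 4.347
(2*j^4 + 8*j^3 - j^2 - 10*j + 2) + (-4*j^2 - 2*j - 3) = 2*j^4 + 8*j^3 - 5*j^2 - 12*j - 1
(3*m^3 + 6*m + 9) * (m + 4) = 3*m^4 + 12*m^3 + 6*m^2 + 33*m + 36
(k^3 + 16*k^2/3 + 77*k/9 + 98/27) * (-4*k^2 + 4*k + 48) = -4*k^5 - 52*k^4/3 + 316*k^3/9 + 7444*k^2/27 + 11480*k/27 + 1568/9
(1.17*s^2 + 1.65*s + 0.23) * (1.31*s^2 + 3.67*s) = 1.5327*s^4 + 6.4554*s^3 + 6.3568*s^2 + 0.8441*s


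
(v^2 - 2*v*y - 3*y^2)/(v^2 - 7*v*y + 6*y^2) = (v^2 - 2*v*y - 3*y^2)/(v^2 - 7*v*y + 6*y^2)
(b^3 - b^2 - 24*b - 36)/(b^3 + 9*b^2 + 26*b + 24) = (b - 6)/(b + 4)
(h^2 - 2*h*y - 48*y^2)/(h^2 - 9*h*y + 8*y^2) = (-h - 6*y)/(-h + y)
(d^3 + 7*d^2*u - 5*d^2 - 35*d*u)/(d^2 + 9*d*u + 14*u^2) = d*(d - 5)/(d + 2*u)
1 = 1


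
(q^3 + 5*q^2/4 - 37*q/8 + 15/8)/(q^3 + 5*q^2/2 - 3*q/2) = (q - 5/4)/q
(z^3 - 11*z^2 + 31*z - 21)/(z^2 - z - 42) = (z^2 - 4*z + 3)/(z + 6)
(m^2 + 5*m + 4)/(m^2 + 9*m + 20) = (m + 1)/(m + 5)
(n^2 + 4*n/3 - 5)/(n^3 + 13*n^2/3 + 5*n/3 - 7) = (3*n - 5)/(3*n^2 + 4*n - 7)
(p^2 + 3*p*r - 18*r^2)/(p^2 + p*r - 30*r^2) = (p - 3*r)/(p - 5*r)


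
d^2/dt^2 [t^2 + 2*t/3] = 2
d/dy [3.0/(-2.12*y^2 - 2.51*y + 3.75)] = (12.72*y + 7.53)/(2.12*y^2 + 2.51*y - 3.75)^2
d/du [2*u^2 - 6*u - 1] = 4*u - 6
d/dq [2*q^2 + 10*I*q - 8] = 4*q + 10*I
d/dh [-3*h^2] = -6*h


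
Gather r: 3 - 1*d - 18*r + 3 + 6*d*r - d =-2*d + r*(6*d - 18) + 6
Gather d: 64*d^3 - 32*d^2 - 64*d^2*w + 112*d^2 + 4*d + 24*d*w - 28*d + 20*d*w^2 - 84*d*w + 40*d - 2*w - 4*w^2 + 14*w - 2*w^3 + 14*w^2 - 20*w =64*d^3 + d^2*(80 - 64*w) + d*(20*w^2 - 60*w + 16) - 2*w^3 + 10*w^2 - 8*w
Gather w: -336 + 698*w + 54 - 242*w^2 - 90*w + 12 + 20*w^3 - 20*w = 20*w^3 - 242*w^2 + 588*w - 270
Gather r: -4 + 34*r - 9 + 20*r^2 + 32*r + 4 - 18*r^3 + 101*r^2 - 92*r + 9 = -18*r^3 + 121*r^2 - 26*r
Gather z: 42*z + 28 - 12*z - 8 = 30*z + 20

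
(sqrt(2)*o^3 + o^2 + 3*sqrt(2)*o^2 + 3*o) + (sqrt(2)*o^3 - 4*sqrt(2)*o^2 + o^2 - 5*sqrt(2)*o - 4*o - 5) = 2*sqrt(2)*o^3 - sqrt(2)*o^2 + 2*o^2 - 5*sqrt(2)*o - o - 5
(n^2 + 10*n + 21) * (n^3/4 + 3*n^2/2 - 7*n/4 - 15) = n^5/4 + 4*n^4 + 37*n^3/2 - n^2 - 747*n/4 - 315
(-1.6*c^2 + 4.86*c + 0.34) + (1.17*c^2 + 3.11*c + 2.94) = -0.43*c^2 + 7.97*c + 3.28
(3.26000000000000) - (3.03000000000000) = 0.230000000000000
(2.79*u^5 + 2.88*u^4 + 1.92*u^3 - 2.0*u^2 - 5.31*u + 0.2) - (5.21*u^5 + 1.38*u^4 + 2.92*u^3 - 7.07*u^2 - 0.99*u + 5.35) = -2.42*u^5 + 1.5*u^4 - 1.0*u^3 + 5.07*u^2 - 4.32*u - 5.15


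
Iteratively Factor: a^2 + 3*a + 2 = (a + 1)*(a + 2)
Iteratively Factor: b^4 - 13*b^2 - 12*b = (b - 4)*(b^3 + 4*b^2 + 3*b) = (b - 4)*(b + 3)*(b^2 + b) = b*(b - 4)*(b + 3)*(b + 1)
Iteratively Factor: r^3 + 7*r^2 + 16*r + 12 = (r + 2)*(r^2 + 5*r + 6) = (r + 2)*(r + 3)*(r + 2)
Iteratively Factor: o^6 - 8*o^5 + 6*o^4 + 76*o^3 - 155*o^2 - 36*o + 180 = (o - 3)*(o^5 - 5*o^4 - 9*o^3 + 49*o^2 - 8*o - 60) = (o - 3)*(o - 2)*(o^4 - 3*o^3 - 15*o^2 + 19*o + 30) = (o - 3)*(o - 2)*(o + 3)*(o^3 - 6*o^2 + 3*o + 10) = (o - 3)*(o - 2)^2*(o + 3)*(o^2 - 4*o - 5) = (o - 5)*(o - 3)*(o - 2)^2*(o + 3)*(o + 1)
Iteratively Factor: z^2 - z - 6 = (z + 2)*(z - 3)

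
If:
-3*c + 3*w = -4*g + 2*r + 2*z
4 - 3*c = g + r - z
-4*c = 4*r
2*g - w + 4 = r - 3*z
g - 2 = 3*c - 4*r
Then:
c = -2/15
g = 16/15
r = 2/15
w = -18/5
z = -16/5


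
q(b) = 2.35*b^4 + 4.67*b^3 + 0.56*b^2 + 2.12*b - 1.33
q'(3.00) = 385.37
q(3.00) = 326.51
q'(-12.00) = -14237.08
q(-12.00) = 40713.71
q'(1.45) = 61.86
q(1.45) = 27.55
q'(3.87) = 761.11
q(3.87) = 813.06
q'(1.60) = 78.28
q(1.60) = 38.02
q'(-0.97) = 5.64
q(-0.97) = -5.04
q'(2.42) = 220.10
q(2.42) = 153.86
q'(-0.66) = 4.78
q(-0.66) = -3.38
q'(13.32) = 24717.43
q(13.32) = 85137.68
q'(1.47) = 63.90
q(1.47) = 28.80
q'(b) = 9.4*b^3 + 14.01*b^2 + 1.12*b + 2.12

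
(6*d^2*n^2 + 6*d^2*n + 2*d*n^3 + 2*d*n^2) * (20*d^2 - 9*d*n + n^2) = 120*d^4*n^2 + 120*d^4*n - 14*d^3*n^3 - 14*d^3*n^2 - 12*d^2*n^4 - 12*d^2*n^3 + 2*d*n^5 + 2*d*n^4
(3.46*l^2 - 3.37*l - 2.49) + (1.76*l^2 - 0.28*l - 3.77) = 5.22*l^2 - 3.65*l - 6.26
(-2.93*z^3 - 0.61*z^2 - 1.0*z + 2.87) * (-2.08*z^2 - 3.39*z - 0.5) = 6.0944*z^5 + 11.2015*z^4 + 5.6129*z^3 - 2.2746*z^2 - 9.2293*z - 1.435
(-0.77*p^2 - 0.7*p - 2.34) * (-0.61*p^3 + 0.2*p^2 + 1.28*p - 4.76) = 0.4697*p^5 + 0.273*p^4 + 0.3018*p^3 + 2.3012*p^2 + 0.3368*p + 11.1384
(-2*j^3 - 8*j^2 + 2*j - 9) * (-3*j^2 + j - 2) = 6*j^5 + 22*j^4 - 10*j^3 + 45*j^2 - 13*j + 18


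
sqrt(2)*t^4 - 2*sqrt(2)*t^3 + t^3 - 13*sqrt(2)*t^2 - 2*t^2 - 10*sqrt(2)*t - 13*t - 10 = (t - 5)*(t + 1)*(t + 2)*(sqrt(2)*t + 1)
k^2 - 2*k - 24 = (k - 6)*(k + 4)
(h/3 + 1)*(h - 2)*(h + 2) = h^3/3 + h^2 - 4*h/3 - 4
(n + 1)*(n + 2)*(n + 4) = n^3 + 7*n^2 + 14*n + 8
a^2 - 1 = (a - 1)*(a + 1)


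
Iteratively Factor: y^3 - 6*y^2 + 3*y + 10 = (y - 2)*(y^2 - 4*y - 5) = (y - 5)*(y - 2)*(y + 1)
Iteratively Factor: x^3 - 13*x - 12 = (x + 1)*(x^2 - x - 12) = (x - 4)*(x + 1)*(x + 3)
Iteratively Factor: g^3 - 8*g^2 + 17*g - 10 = (g - 2)*(g^2 - 6*g + 5) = (g - 2)*(g - 1)*(g - 5)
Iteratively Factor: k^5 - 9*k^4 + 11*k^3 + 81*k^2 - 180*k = (k + 3)*(k^4 - 12*k^3 + 47*k^2 - 60*k) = k*(k + 3)*(k^3 - 12*k^2 + 47*k - 60) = k*(k - 4)*(k + 3)*(k^2 - 8*k + 15) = k*(k - 5)*(k - 4)*(k + 3)*(k - 3)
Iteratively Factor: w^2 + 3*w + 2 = (w + 2)*(w + 1)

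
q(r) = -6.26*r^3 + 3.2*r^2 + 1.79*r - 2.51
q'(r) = -18.78*r^2 + 6.4*r + 1.79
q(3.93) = -326.02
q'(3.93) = -263.11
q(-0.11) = -2.66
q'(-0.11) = 0.86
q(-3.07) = 203.28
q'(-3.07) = -194.86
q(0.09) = -2.33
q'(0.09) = 2.21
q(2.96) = -131.52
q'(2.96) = -143.81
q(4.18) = -396.31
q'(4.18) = -299.59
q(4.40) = -465.93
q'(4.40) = -333.63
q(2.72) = -99.94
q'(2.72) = -119.74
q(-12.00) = 11254.09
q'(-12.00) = -2779.33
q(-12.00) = 11254.09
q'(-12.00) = -2779.33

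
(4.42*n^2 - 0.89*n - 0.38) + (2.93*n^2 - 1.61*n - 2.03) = 7.35*n^2 - 2.5*n - 2.41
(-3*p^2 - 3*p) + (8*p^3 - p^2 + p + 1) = 8*p^3 - 4*p^2 - 2*p + 1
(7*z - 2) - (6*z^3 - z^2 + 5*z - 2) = -6*z^3 + z^2 + 2*z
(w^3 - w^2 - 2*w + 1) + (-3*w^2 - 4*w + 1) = w^3 - 4*w^2 - 6*w + 2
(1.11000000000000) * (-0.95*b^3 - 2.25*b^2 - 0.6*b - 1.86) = -1.0545*b^3 - 2.4975*b^2 - 0.666*b - 2.0646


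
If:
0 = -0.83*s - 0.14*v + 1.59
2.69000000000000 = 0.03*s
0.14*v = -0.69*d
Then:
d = 105.56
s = 89.67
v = -520.24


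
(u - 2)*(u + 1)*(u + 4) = u^3 + 3*u^2 - 6*u - 8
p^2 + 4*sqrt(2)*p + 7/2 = (p + sqrt(2)/2)*(p + 7*sqrt(2)/2)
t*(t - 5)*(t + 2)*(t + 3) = t^4 - 19*t^2 - 30*t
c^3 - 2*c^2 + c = c*(c - 1)^2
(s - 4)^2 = s^2 - 8*s + 16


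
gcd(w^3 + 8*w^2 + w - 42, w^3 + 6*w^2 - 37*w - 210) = w + 7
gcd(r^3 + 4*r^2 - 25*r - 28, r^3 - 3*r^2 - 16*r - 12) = r + 1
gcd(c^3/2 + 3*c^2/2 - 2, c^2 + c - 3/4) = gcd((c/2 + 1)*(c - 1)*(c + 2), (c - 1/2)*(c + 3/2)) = 1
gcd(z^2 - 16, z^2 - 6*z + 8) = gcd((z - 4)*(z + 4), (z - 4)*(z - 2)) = z - 4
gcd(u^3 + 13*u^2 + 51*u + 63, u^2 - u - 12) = u + 3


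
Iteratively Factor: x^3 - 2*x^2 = (x)*(x^2 - 2*x) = x*(x - 2)*(x)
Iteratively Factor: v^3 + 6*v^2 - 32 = (v + 4)*(v^2 + 2*v - 8) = (v - 2)*(v + 4)*(v + 4)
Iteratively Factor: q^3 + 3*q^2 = (q + 3)*(q^2) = q*(q + 3)*(q)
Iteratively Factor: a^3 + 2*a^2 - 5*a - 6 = (a + 1)*(a^2 + a - 6) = (a + 1)*(a + 3)*(a - 2)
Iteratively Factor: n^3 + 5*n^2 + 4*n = (n + 1)*(n^2 + 4*n) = n*(n + 1)*(n + 4)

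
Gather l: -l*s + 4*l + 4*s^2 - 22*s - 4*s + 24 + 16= l*(4 - s) + 4*s^2 - 26*s + 40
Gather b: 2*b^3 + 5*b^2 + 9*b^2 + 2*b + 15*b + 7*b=2*b^3 + 14*b^2 + 24*b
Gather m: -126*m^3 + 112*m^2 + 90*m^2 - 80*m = -126*m^3 + 202*m^2 - 80*m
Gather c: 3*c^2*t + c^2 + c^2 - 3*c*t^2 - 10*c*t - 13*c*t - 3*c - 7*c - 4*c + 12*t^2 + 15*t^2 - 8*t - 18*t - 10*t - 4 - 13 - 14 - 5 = c^2*(3*t + 2) + c*(-3*t^2 - 23*t - 14) + 27*t^2 - 36*t - 36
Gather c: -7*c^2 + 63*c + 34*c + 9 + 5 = -7*c^2 + 97*c + 14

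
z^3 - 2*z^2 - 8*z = z*(z - 4)*(z + 2)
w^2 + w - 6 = (w - 2)*(w + 3)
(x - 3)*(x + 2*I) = x^2 - 3*x + 2*I*x - 6*I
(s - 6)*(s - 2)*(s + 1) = s^3 - 7*s^2 + 4*s + 12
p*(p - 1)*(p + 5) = p^3 + 4*p^2 - 5*p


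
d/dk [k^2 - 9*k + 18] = 2*k - 9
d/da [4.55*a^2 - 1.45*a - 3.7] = 9.1*a - 1.45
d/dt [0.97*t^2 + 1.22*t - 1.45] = 1.94*t + 1.22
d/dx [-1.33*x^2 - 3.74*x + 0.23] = -2.66*x - 3.74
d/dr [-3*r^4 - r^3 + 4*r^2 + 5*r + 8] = -12*r^3 - 3*r^2 + 8*r + 5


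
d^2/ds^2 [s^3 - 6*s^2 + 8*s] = 6*s - 12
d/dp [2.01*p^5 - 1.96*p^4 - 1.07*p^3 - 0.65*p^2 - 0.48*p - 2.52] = 10.05*p^4 - 7.84*p^3 - 3.21*p^2 - 1.3*p - 0.48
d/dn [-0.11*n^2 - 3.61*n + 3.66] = -0.22*n - 3.61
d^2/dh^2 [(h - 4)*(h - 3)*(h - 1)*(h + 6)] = 12*h^2 - 12*h - 58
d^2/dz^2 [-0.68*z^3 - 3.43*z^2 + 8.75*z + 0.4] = -4.08*z - 6.86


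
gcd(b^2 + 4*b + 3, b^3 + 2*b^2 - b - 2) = b + 1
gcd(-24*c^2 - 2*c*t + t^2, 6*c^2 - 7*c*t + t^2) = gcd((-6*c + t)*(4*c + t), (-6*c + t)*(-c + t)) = -6*c + t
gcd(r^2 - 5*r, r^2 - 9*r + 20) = r - 5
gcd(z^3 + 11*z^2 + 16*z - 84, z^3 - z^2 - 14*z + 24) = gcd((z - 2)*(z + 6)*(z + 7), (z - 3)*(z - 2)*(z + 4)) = z - 2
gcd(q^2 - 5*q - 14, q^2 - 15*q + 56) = q - 7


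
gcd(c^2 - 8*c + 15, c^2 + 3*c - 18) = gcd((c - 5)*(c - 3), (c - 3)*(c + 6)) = c - 3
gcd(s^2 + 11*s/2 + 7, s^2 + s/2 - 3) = s + 2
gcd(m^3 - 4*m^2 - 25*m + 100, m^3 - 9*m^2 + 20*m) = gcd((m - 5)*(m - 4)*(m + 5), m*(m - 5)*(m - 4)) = m^2 - 9*m + 20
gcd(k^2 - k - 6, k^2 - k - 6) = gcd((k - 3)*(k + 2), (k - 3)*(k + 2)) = k^2 - k - 6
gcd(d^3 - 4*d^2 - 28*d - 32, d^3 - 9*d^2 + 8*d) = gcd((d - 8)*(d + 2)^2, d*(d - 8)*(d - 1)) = d - 8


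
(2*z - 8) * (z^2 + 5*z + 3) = 2*z^3 + 2*z^2 - 34*z - 24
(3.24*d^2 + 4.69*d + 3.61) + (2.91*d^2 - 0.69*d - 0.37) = 6.15*d^2 + 4.0*d + 3.24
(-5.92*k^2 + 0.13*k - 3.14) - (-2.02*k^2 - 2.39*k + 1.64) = -3.9*k^2 + 2.52*k - 4.78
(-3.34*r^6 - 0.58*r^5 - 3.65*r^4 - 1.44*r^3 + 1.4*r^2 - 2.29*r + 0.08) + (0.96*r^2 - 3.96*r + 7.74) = -3.34*r^6 - 0.58*r^5 - 3.65*r^4 - 1.44*r^3 + 2.36*r^2 - 6.25*r + 7.82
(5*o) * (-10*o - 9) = -50*o^2 - 45*o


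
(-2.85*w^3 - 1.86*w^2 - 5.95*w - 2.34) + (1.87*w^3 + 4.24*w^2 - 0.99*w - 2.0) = -0.98*w^3 + 2.38*w^2 - 6.94*w - 4.34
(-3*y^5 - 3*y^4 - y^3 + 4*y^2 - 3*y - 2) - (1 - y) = -3*y^5 - 3*y^4 - y^3 + 4*y^2 - 2*y - 3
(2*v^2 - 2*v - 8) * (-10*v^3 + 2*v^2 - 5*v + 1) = -20*v^5 + 24*v^4 + 66*v^3 - 4*v^2 + 38*v - 8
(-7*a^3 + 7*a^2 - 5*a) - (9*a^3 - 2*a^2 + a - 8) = -16*a^3 + 9*a^2 - 6*a + 8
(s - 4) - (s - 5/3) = -7/3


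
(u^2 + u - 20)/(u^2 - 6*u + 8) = (u + 5)/(u - 2)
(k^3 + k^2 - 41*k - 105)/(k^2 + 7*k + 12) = (k^2 - 2*k - 35)/(k + 4)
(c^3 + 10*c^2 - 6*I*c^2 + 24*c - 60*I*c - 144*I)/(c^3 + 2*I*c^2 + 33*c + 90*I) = (c^2 + 10*c + 24)/(c^2 + 8*I*c - 15)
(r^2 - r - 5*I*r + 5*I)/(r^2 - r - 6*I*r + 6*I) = (r - 5*I)/(r - 6*I)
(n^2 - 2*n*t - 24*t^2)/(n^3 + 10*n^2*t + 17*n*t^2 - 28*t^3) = (-n + 6*t)/(-n^2 - 6*n*t + 7*t^2)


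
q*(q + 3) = q^2 + 3*q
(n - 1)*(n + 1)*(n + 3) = n^3 + 3*n^2 - n - 3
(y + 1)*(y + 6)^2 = y^3 + 13*y^2 + 48*y + 36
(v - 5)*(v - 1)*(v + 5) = v^3 - v^2 - 25*v + 25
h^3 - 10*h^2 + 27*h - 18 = (h - 6)*(h - 3)*(h - 1)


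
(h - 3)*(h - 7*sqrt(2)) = h^2 - 7*sqrt(2)*h - 3*h + 21*sqrt(2)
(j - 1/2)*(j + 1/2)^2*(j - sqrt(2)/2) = j^4 - sqrt(2)*j^3/2 + j^3/2 - sqrt(2)*j^2/4 - j^2/4 - j/8 + sqrt(2)*j/8 + sqrt(2)/16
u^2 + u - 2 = (u - 1)*(u + 2)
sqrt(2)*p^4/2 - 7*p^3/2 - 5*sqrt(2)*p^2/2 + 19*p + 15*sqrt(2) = (p - 3*sqrt(2))*(p - 5*sqrt(2)/2)*(p + sqrt(2))*(sqrt(2)*p/2 + 1)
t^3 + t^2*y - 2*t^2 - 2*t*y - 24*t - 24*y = (t - 6)*(t + 4)*(t + y)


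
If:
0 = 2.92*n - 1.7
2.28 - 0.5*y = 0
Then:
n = 0.58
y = 4.56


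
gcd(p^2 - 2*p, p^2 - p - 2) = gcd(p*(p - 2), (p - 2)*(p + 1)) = p - 2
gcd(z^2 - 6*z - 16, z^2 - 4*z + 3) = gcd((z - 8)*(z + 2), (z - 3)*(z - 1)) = 1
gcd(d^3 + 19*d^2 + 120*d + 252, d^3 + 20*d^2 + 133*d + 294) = d^2 + 13*d + 42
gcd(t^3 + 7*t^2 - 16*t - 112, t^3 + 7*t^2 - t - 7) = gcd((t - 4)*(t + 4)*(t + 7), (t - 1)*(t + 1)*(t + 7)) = t + 7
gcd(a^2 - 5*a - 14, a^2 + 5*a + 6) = a + 2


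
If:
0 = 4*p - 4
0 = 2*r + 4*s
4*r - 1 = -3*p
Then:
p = 1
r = -1/2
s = 1/4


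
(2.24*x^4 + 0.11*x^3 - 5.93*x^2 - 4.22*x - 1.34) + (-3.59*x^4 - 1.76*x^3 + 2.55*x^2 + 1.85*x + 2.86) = -1.35*x^4 - 1.65*x^3 - 3.38*x^2 - 2.37*x + 1.52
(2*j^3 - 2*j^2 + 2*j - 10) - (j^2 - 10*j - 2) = 2*j^3 - 3*j^2 + 12*j - 8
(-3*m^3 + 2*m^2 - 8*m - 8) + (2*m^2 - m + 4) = -3*m^3 + 4*m^2 - 9*m - 4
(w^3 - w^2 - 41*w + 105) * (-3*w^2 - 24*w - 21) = -3*w^5 - 21*w^4 + 126*w^3 + 690*w^2 - 1659*w - 2205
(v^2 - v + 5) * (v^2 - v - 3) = v^4 - 2*v^3 + 3*v^2 - 2*v - 15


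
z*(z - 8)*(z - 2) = z^3 - 10*z^2 + 16*z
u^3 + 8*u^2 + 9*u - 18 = (u - 1)*(u + 3)*(u + 6)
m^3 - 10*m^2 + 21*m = m*(m - 7)*(m - 3)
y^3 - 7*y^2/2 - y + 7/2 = (y - 7/2)*(y - 1)*(y + 1)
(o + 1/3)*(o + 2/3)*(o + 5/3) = o^3 + 8*o^2/3 + 17*o/9 + 10/27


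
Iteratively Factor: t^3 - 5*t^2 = (t)*(t^2 - 5*t) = t^2*(t - 5)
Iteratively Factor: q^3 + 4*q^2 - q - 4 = (q - 1)*(q^2 + 5*q + 4) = (q - 1)*(q + 4)*(q + 1)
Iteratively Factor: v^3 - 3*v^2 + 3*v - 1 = (v - 1)*(v^2 - 2*v + 1) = (v - 1)^2*(v - 1)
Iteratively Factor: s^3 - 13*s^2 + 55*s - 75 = (s - 3)*(s^2 - 10*s + 25) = (s - 5)*(s - 3)*(s - 5)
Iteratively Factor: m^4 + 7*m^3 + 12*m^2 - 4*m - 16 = (m + 4)*(m^3 + 3*m^2 - 4) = (m + 2)*(m + 4)*(m^2 + m - 2) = (m + 2)^2*(m + 4)*(m - 1)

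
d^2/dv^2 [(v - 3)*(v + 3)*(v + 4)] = 6*v + 8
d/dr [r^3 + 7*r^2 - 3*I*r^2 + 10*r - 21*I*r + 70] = 3*r^2 + r*(14 - 6*I) + 10 - 21*I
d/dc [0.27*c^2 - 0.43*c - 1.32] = 0.54*c - 0.43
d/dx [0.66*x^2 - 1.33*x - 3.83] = 1.32*x - 1.33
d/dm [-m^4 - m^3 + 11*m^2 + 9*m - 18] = -4*m^3 - 3*m^2 + 22*m + 9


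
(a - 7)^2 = a^2 - 14*a + 49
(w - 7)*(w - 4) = w^2 - 11*w + 28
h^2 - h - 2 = (h - 2)*(h + 1)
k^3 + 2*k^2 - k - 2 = (k - 1)*(k + 1)*(k + 2)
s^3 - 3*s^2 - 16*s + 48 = (s - 4)*(s - 3)*(s + 4)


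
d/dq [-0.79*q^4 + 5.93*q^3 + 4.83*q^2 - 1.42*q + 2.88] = -3.16*q^3 + 17.79*q^2 + 9.66*q - 1.42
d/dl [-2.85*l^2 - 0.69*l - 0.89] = -5.7*l - 0.69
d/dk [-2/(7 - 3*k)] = -6/(3*k - 7)^2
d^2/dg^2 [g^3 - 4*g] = 6*g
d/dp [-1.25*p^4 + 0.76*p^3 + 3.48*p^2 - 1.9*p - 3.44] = -5.0*p^3 + 2.28*p^2 + 6.96*p - 1.9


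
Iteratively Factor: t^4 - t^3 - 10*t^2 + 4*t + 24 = (t - 2)*(t^3 + t^2 - 8*t - 12) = (t - 2)*(t + 2)*(t^2 - t - 6) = (t - 3)*(t - 2)*(t + 2)*(t + 2)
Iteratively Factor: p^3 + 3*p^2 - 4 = (p + 2)*(p^2 + p - 2) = (p + 2)^2*(p - 1)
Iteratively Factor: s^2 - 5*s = (s)*(s - 5)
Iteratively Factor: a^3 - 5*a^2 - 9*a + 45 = (a - 3)*(a^2 - 2*a - 15) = (a - 3)*(a + 3)*(a - 5)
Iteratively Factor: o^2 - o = (o)*(o - 1)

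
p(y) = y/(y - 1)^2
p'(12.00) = -0.00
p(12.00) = 0.10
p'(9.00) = -0.02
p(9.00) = 0.14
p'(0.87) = 851.16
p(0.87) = 51.48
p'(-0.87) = 0.02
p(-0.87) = -0.25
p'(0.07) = 1.33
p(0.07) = 0.08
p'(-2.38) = -0.04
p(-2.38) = -0.21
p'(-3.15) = -0.03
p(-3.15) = -0.18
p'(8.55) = -0.02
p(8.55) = 0.15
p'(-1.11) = -0.01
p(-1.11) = -0.25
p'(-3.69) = -0.03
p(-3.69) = -0.17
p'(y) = -2*y/(y - 1)^3 + (y - 1)^(-2)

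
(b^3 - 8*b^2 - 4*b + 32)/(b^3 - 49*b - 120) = (b^2 - 4)/(b^2 + 8*b + 15)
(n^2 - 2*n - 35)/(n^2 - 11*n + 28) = (n + 5)/(n - 4)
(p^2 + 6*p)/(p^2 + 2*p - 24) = p/(p - 4)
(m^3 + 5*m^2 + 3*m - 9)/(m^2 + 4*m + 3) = (m^2 + 2*m - 3)/(m + 1)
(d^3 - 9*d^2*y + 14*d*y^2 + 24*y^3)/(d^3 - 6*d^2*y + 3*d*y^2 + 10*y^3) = (d^2 - 10*d*y + 24*y^2)/(d^2 - 7*d*y + 10*y^2)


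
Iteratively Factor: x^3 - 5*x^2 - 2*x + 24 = (x + 2)*(x^2 - 7*x + 12) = (x - 3)*(x + 2)*(x - 4)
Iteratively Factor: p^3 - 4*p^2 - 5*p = (p + 1)*(p^2 - 5*p) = (p - 5)*(p + 1)*(p)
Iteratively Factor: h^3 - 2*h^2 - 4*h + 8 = (h - 2)*(h^2 - 4) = (h - 2)*(h + 2)*(h - 2)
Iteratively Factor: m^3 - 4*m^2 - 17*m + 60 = (m - 3)*(m^2 - m - 20) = (m - 5)*(m - 3)*(m + 4)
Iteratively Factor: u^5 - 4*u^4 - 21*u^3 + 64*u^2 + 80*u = (u - 5)*(u^4 + u^3 - 16*u^2 - 16*u) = u*(u - 5)*(u^3 + u^2 - 16*u - 16) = u*(u - 5)*(u - 4)*(u^2 + 5*u + 4) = u*(u - 5)*(u - 4)*(u + 1)*(u + 4)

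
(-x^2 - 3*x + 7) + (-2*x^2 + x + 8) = -3*x^2 - 2*x + 15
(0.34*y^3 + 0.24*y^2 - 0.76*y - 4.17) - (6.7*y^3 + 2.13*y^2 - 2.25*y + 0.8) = -6.36*y^3 - 1.89*y^2 + 1.49*y - 4.97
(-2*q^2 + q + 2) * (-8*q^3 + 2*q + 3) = 16*q^5 - 8*q^4 - 20*q^3 - 4*q^2 + 7*q + 6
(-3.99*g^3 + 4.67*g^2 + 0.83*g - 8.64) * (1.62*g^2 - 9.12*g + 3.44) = -6.4638*g^5 + 43.9542*g^4 - 54.9714*g^3 - 5.5016*g^2 + 81.652*g - 29.7216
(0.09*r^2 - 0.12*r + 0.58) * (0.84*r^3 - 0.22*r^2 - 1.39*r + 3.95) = 0.0756*r^5 - 0.1206*r^4 + 0.3885*r^3 + 0.3947*r^2 - 1.2802*r + 2.291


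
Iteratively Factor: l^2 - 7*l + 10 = (l - 5)*(l - 2)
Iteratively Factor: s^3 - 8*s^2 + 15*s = (s)*(s^2 - 8*s + 15) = s*(s - 5)*(s - 3)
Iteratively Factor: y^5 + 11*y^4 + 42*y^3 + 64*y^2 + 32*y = (y)*(y^4 + 11*y^3 + 42*y^2 + 64*y + 32) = y*(y + 1)*(y^3 + 10*y^2 + 32*y + 32) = y*(y + 1)*(y + 4)*(y^2 + 6*y + 8) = y*(y + 1)*(y + 4)^2*(y + 2)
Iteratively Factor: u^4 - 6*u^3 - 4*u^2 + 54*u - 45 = (u - 1)*(u^3 - 5*u^2 - 9*u + 45) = (u - 5)*(u - 1)*(u^2 - 9) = (u - 5)*(u - 3)*(u - 1)*(u + 3)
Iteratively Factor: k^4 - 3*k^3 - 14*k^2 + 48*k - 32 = (k - 4)*(k^3 + k^2 - 10*k + 8) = (k - 4)*(k - 2)*(k^2 + 3*k - 4) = (k - 4)*(k - 2)*(k + 4)*(k - 1)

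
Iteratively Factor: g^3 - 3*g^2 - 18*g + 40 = (g - 5)*(g^2 + 2*g - 8) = (g - 5)*(g - 2)*(g + 4)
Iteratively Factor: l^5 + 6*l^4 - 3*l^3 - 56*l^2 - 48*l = (l + 1)*(l^4 + 5*l^3 - 8*l^2 - 48*l) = l*(l + 1)*(l^3 + 5*l^2 - 8*l - 48) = l*(l + 1)*(l + 4)*(l^2 + l - 12) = l*(l + 1)*(l + 4)^2*(l - 3)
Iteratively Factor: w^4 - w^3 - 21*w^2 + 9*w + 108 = (w - 4)*(w^3 + 3*w^2 - 9*w - 27) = (w - 4)*(w - 3)*(w^2 + 6*w + 9) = (w - 4)*(w - 3)*(w + 3)*(w + 3)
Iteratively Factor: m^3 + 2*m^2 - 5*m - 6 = (m - 2)*(m^2 + 4*m + 3) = (m - 2)*(m + 3)*(m + 1)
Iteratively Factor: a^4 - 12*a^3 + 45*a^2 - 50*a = (a)*(a^3 - 12*a^2 + 45*a - 50) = a*(a - 5)*(a^2 - 7*a + 10) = a*(a - 5)*(a - 2)*(a - 5)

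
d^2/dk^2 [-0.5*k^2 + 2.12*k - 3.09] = -1.00000000000000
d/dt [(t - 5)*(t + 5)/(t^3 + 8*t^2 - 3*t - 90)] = (-t^2 + 10*t - 3)/(t^4 + 6*t^3 - 27*t^2 - 108*t + 324)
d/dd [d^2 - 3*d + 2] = 2*d - 3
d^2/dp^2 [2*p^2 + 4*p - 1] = 4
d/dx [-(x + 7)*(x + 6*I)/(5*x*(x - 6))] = (x^2*(13 + 6*I) + 84*I*x - 252*I)/(5*x^2*(x^2 - 12*x + 36))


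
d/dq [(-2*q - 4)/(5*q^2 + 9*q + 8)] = 10*(q^2 + 4*q + 2)/(25*q^4 + 90*q^3 + 161*q^2 + 144*q + 64)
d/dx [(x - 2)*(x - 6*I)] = 2*x - 2 - 6*I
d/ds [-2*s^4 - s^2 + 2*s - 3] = -8*s^3 - 2*s + 2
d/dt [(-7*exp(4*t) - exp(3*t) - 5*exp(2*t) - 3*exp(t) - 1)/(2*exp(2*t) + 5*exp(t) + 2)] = (-28*exp(5*t) - 107*exp(4*t) - 66*exp(3*t) - 25*exp(2*t) - 16*exp(t) - 1)*exp(t)/(4*exp(4*t) + 20*exp(3*t) + 33*exp(2*t) + 20*exp(t) + 4)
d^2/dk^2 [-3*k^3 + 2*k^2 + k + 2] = 4 - 18*k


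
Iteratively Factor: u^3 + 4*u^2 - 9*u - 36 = (u - 3)*(u^2 + 7*u + 12) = (u - 3)*(u + 3)*(u + 4)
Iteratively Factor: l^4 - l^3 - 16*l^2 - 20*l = (l + 2)*(l^3 - 3*l^2 - 10*l) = (l - 5)*(l + 2)*(l^2 + 2*l) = l*(l - 5)*(l + 2)*(l + 2)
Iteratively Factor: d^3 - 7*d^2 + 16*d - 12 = (d - 3)*(d^2 - 4*d + 4) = (d - 3)*(d - 2)*(d - 2)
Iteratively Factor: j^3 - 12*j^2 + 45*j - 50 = (j - 2)*(j^2 - 10*j + 25) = (j - 5)*(j - 2)*(j - 5)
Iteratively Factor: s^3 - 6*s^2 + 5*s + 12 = (s - 4)*(s^2 - 2*s - 3) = (s - 4)*(s + 1)*(s - 3)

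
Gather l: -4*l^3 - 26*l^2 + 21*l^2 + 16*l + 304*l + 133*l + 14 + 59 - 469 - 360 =-4*l^3 - 5*l^2 + 453*l - 756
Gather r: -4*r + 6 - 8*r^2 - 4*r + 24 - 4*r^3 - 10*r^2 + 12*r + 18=-4*r^3 - 18*r^2 + 4*r + 48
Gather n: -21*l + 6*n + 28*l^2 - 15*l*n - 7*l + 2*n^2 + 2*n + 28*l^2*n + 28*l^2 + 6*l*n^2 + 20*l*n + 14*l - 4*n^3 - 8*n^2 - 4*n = 56*l^2 - 14*l - 4*n^3 + n^2*(6*l - 6) + n*(28*l^2 + 5*l + 4)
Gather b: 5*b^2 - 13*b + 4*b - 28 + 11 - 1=5*b^2 - 9*b - 18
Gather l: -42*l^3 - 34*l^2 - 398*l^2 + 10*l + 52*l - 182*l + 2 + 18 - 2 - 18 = -42*l^3 - 432*l^2 - 120*l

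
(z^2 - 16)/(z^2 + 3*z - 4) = (z - 4)/(z - 1)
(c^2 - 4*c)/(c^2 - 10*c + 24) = c/(c - 6)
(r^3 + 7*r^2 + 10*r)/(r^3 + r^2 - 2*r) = (r + 5)/(r - 1)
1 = 1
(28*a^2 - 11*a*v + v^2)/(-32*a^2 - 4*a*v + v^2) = (-28*a^2 + 11*a*v - v^2)/(32*a^2 + 4*a*v - v^2)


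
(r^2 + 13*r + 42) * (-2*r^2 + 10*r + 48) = -2*r^4 - 16*r^3 + 94*r^2 + 1044*r + 2016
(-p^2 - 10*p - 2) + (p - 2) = -p^2 - 9*p - 4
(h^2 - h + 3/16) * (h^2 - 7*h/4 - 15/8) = h^4 - 11*h^3/4 + h^2/16 + 99*h/64 - 45/128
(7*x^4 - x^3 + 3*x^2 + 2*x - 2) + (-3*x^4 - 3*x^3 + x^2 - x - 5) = 4*x^4 - 4*x^3 + 4*x^2 + x - 7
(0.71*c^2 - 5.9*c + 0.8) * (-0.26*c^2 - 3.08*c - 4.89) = -0.1846*c^4 - 0.6528*c^3 + 14.4921*c^2 + 26.387*c - 3.912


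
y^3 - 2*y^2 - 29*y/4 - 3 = (y - 4)*(y + 1/2)*(y + 3/2)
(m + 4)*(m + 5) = m^2 + 9*m + 20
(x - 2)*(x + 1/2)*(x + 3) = x^3 + 3*x^2/2 - 11*x/2 - 3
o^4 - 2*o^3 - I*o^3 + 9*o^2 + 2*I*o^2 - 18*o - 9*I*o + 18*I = (o - 2)*(o - 3*I)*(o - I)*(o + 3*I)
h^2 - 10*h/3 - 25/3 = (h - 5)*(h + 5/3)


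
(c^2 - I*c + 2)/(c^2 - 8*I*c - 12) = (c + I)/(c - 6*I)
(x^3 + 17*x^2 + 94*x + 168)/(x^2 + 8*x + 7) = (x^2 + 10*x + 24)/(x + 1)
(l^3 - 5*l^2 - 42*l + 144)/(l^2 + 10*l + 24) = (l^2 - 11*l + 24)/(l + 4)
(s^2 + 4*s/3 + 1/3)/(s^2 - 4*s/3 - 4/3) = (3*s^2 + 4*s + 1)/(3*s^2 - 4*s - 4)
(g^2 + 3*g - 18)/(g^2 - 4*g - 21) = (-g^2 - 3*g + 18)/(-g^2 + 4*g + 21)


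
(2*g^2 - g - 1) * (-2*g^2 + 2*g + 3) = -4*g^4 + 6*g^3 + 6*g^2 - 5*g - 3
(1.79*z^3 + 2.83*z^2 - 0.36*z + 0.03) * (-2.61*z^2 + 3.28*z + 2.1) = -4.6719*z^5 - 1.5151*z^4 + 13.981*z^3 + 4.6839*z^2 - 0.6576*z + 0.063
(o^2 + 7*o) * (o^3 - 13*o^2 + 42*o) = o^5 - 6*o^4 - 49*o^3 + 294*o^2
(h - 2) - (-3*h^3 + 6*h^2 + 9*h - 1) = 3*h^3 - 6*h^2 - 8*h - 1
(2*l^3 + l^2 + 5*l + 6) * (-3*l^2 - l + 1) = -6*l^5 - 5*l^4 - 14*l^3 - 22*l^2 - l + 6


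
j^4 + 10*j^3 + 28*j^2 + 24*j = j*(j + 2)^2*(j + 6)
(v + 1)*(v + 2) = v^2 + 3*v + 2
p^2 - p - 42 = (p - 7)*(p + 6)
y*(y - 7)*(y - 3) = y^3 - 10*y^2 + 21*y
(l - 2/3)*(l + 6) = l^2 + 16*l/3 - 4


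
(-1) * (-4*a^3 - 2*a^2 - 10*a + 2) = 4*a^3 + 2*a^2 + 10*a - 2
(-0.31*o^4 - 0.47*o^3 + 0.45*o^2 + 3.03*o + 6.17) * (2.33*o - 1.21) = -0.7223*o^5 - 0.72*o^4 + 1.6172*o^3 + 6.5154*o^2 + 10.7098*o - 7.4657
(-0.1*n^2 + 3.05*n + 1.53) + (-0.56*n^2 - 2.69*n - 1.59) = -0.66*n^2 + 0.36*n - 0.0600000000000001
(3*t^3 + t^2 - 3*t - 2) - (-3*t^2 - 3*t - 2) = 3*t^3 + 4*t^2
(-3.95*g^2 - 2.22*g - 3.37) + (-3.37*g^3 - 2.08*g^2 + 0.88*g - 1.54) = -3.37*g^3 - 6.03*g^2 - 1.34*g - 4.91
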